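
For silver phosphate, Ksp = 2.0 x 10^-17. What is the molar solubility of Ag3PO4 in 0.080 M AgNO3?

s = 3.9 x 10^-14 M

Ag3PO4(s) ⇌ 3 Ag^+ + PO4^3-
Ksp = [Ag^+]^3[PO4^3-]
Let s be the molar solubility in this solution. [Ag^+] = 0.080 + 3s ≈ 0.080, [PO4^3-] = s (since Ag^+ from AgNO3 dominates).
Ksp ≈ (0.080)^3 × s
s = 3.9 x 10^-14 M
Check: 3s = 1.2 x 10^-13 ≪ 0.080, so the approximation is valid.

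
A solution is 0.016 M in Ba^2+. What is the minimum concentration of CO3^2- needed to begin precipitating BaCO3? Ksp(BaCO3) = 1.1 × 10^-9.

BaCO3(s) ⇌ Ba^2+(aq) + CO3^2-(aq)
Ksp = [Ba^2+][CO3^2-]
Precipitation begins when Q = Ksp. With [Ba^2+] = 0.016 M:
1.1 × 10^-9 = (0.016) × [CO3^2-]
[CO3^2-] = (1.1 × 10^-9 / 1.6 × 10^-2) = 6.9 × 10^-8 M

[CO3^2-] = 6.9e-8 M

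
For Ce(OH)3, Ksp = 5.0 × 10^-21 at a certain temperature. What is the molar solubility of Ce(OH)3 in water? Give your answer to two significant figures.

3.7 x 10^-6 M

Ce(OH)3(s) ⇌ Ce^3+ + 3 OH^-
Ksp = [Ce^3+][OH^-]^3
With molar solubility s: [Ce^3+] = s, [OH^-] = 3s.
So Ksp = s × (3s)^3 = 27s^4
s^4 = 5.0 × 10^-21 / 27, so s = 3.7 × 10^-6 M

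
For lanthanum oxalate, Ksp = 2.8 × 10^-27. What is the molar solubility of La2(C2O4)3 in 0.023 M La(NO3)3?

La2(C2O4)3(s) <=> 2 La^3+ + 3 C2O4^2-
Ksp = [La^3+]^2[C2O4^2-]^3
Let s = moles of La2(C2O4)3 that dissolve per litre. [La^3+] = 0.023 + 2s ≈ 0.023, [C2O4^2-] = 3s (Ksp is small, so little additional dissolves).
Ksp ≈ (0.023)^2 × (3s)^3
s = 5.8 × 10^-9 M
Check: 2s = 1.2 × 10^-8 ≪ 0.023, so the approximation is valid.

s ≈ 5.8 x 10^-9 M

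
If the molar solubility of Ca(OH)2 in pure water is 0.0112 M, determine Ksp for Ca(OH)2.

Ksp ≈ 5.62 × 10^-6

Ca(OH)2(s) <=> Ca^2+ + 2 OH^-
If s mol/L of Ca(OH)2 dissolves, [Ca^2+] = s and [OH^-] = 2s.
Ksp = [Ca^2+][OH^-]^2
Ksp = s(2s)^2 = 4s^3
Ksp = 4 × (1.12 x 10^-2)^3 = 5.62 × 10^-6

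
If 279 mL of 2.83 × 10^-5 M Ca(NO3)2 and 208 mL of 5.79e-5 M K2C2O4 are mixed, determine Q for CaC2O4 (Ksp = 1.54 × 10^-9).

Total volume = 279 + 208 = 487 mL.
[Ca^2+] = 2.83 × 10^-5 × (279/487) = 1.621 × 10^-5 M
[C2O4^2-] = 5.79 × 10^-5 × (208/487) = 2.473 × 10^-5 M
CaC2O4(s) ⇌ Ca^2+ + C2O4^2-, so Q = [Ca^2+][C2O4^2-]
Q = (1.621 x 10^-5)(2.473 × 10^-5) = 4.01 × 10^-10
Q < Ksp, so no precipitate of CaC2O4 forms.

4.01 × 10^-10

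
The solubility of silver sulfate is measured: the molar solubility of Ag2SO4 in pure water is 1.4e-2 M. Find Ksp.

Ksp = 1.1 x 10^-5

Ag2SO4(s) ⇌ 2 Ag^+ + SO4^2-
Let s = molar solubility. Then [Ag^+] = 2s and [SO4^2-] = s.
Ksp = [Ag^+]^2[SO4^2-]
So Ksp = (2s)^2 × s = 4s^3
Ksp = 4 × (1.4 × 10^-2)^3 = 1.1 × 10^-5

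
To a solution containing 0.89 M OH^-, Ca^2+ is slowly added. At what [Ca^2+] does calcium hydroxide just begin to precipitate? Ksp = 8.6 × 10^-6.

[Ca^2+] ≈ 1.1e-5 M

Ca(OH)2(s) ⇌ Ca^2+ + 2 OH^-
Ksp = [Ca^2+][OH^-]^2
Precipitation begins when Q = Ksp. With [OH^-] = 0.89 M:
8.6 × 10^-6 = (0.89)^2 × [Ca^2+]
[Ca^2+] = (8.6 × 10^-6 / 7.92 x 10^-1) = 1.1 × 10^-5 M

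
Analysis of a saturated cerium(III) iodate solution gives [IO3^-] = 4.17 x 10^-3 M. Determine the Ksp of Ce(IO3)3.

Ksp = 1.01 × 10^-10

Ce(IO3)3(s) ⇌ Ce^3+(aq) + 3 IO3^-(aq)
Stoichiometry gives [Ce^3+] = (1/3)[IO3^-] = 1.390 × 10^-3 M.
Ksp = [Ce^3+][IO3^-]^3
Ksp = 1.390 × 10^-3 × (4.17 x 10^-3)^3 = 1.01 × 10^-10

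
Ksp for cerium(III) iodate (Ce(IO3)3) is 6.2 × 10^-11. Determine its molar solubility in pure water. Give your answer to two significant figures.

Ce(IO3)3(s) <=> Ce^3+ + 3 IO3^-
Ksp = [Ce^3+][IO3^-]^3
If s mol/L of Ce(IO3)3 dissolves, [Ce^3+] = s and [IO3^-] = 3s.
Ksp = s(3s)^3 = 27s^4
s^4 = 6.2 × 10^-11 / 27, so s = 1.2 × 10^-3 M

1.2 × 10^-3 M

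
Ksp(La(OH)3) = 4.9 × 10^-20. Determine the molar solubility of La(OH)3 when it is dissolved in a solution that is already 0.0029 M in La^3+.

La(OH)3(s) <=> La^3+ + 3 OH^-
Ksp = [La^3+][OH^-]^3
If s mol/L dissolves here, [La^3+] = 0.0029 + s ≈ 0.0029, [OH^-] = 3s (since the La^3+ already present dominates).
Ksp ≈ 0.0029 × (3s)^3
s = 8.6 × 10^-7 M
Check: s = 8.6 × 10^-7 ≪ 0.0029, so the approximation is valid.

8.6e-7 M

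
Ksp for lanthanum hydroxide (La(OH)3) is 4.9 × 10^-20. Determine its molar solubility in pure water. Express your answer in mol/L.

s ≈ 6.5 × 10^-6 M

La(OH)3(s) ⇌ La^3+ + 3 OH^-
Ksp = [La^3+][OH^-]^3
If s mol/L of La(OH)3 dissolves, [La^3+] = s and [OH^-] = 3s.
Substituting: Ksp = s(3s)^3 = 27s^4
Solving, s = (4.9 × 10^-20/27)^(1/4) = 6.5 × 10^-6 M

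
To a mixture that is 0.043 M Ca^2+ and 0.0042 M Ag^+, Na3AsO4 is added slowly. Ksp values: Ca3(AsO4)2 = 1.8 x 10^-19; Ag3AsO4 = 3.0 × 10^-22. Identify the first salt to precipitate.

Each salt begins to precipitate when Q = Ksp, i.e. when [AsO4^3-] reaches its threshold.
For Ca3(AsO4)2: 1.8 x 10^-19 = (0.043)^3 × [AsO4^3-]^2  ⇒  [AsO4^3-] = 4.8 x 10^-8 M.
For Ag3AsO4: 3.0 × 10^-22 = (0.0042)^3 × [AsO4^3-]  ⇒  [AsO4^3-] = 4.0 × 10^-15 M.
The salt with the lower threshold [AsO4^3-] precipitates first: Ag3AsO4.

Ag3AsO4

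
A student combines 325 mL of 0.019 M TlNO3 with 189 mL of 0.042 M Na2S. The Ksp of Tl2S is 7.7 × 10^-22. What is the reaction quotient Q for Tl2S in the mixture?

Total volume = 325 + 189 = 514 mL.
[Tl^+] = 1.9 x 10^-2 × (325/514) = 1.20 x 10^-2 M
[S^2-] = 4.2 × 10^-2 × (189/514) = 1.54 x 10^-2 M
Tl2S(s) ⇌ 2 Tl^+(aq) + S^2-(aq), so Q = [Tl^+]^2[S^2-]
Q = (1.20 × 10^-2)^2(1.54 × 10^-2) = 2.2 × 10^-6
Q > Ksp, so Tl2S will precipitate.

Q = 2.2 × 10^-6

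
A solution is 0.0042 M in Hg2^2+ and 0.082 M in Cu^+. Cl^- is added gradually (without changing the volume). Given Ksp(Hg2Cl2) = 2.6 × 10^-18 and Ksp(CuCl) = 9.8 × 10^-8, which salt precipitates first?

Hg2Cl2

Each salt begins to precipitate when Q = Ksp, i.e. when [Cl^-] reaches its threshold.
For Hg2Cl2: 2.6 × 10^-18 = 0.0042 × [Cl^-]^2  ⇒  [Cl^-] = 2.5 × 10^-8 M.
For CuCl: 9.8 × 10^-8 = 0.082 × [Cl^-]  ⇒  [Cl^-] = 1.2 x 10^-6 M.
The salt with the lower threshold [Cl^-] precipitates first: Hg2Cl2.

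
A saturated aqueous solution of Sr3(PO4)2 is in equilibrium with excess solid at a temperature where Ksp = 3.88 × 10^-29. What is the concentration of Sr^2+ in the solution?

[Sr^2+] = 2.44 × 10^-6 M

Sr3(PO4)2(s) <=> 3 Sr^2+(aq) + 2 PO4^3-(aq)
Ksp = [Sr^2+]^3[PO4^3-]^2
For each mole of Sr3(PO4)2 that dissolves: [Sr^2+] = 3s, [PO4^3-] = 2s.
Substituting: Ksp = (3s)^3(2s)^2 = 108s^5
s^5 = 3.88 × 10^-29 / 108, so s = 8.149 x 10^-7 M
[Sr^2+] = 3s = 2.44 × 10^-6 M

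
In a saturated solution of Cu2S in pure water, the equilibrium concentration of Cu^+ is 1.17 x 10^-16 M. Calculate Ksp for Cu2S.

Cu2S(s) ⇌ 2 Cu^+ + S^2-
Stoichiometry gives [S^2-] = (1/2)[Cu^+] = 5.850 × 10^-17 M.
Ksp = [Cu^+]^2[S^2-]
Ksp = (1.17 × 10^-16)^2 × 5.850 × 10^-17 = 8.01 × 10^-49

Ksp = 8.01 × 10^-49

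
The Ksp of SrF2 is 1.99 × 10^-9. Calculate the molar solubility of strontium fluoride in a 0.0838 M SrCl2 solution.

s = 7.71e-5 M

SrF2(s) ⇌ Sr^2+ + 2 F^-
Ksp = [Sr^2+][F^-]^2
Let s be the molar solubility in this solution. [Sr^2+] = 0.0838 + s ≈ 0.0838, [F^-] = 2s (Ksp is small, so little additional dissolves).
Ksp ≈ 0.0838 × (2s)^2
s = 7.71 × 10^-5 M
Check: s = 7.7 x 10^-5 ≪ 0.0838, so the approximation is valid.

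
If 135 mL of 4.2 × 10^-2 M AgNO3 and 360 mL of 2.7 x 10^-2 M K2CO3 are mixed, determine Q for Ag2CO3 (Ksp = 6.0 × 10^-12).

Total volume = 135 + 360 = 495 mL.
[Ag^+] = 4.2 × 10^-2 × (135/495) = 1.15 × 10^-2 M
[CO3^2-] = 2.7 × 10^-2 × (360/495) = 1.96 x 10^-2 M
Ag2CO3(s) ⇌ 2 Ag^+(aq) + CO3^2-(aq), so Q = [Ag^+]^2[CO3^2-]
Q = (1.15 × 10^-2)^2(1.96 × 10^-2) = 2.6 × 10^-6
Q > Ksp, so Ag2CO3 will precipitate.

Q ≈ 2.6e-6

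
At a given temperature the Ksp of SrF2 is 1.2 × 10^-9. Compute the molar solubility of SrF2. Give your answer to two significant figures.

SrF2(s) ⇌ Sr^2+(aq) + 2 F^-(aq)
Ksp = [Sr^2+][F^-]^2
For each mole of SrF2 that dissolves: [Sr^2+] = s, [F^-] = 2s.
Substituting: Ksp = s(2s)^2 = 4s^3
Solving, s = (1.2 × 10^-9/4)^(1/3) = 6.7 × 10^-4 M

s ≈ 6.7e-4 M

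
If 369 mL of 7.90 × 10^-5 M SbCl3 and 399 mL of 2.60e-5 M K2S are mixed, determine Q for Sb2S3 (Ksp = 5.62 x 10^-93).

Q = 3.55 × 10^-24

Total volume = 369 + 399 = 768 mL.
[Sb^3+] = 7.90 × 10^-5 × (369/768) = 3.796 x 10^-5 M
[S^2-] = 2.60 x 10^-5 × (399/768) = 1.351 x 10^-5 M
Sb2S3(s) <=> 2 Sb^3+ + 3 S^2-, so Q = [Sb^3+]^2[S^2-]^3
Q = (3.796 × 10^-5)^2(1.351 × 10^-5)^3 = 3.55 × 10^-24
Q > Ksp, so Sb2S3 will precipitate.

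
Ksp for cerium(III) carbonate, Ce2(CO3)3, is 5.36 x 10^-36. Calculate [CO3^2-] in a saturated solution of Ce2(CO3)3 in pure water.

Ce2(CO3)3(s) ⇌ 2 Ce^3+ + 3 CO3^2-
Ksp = [Ce^3+]^2[CO3^2-]^3
With molar solubility s: [Ce^3+] = 2s, [CO3^2-] = 3s.
So Ksp = (2s)^2 × (3s)^3 = 108s^5
s^5 = 5.36 x 10^-36 / 108, so s = 3.461 × 10^-8 M
[CO3^2-] = 3s = 1.04 x 10^-7 M

[CO3^2-] = 1.04e-7 M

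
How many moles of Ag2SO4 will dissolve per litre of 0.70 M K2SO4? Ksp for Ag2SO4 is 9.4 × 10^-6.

Ag2SO4(s) <=> 2 Ag^+(aq) + SO4^2-(aq)
Ksp = [Ag^+]^2[SO4^2-]
Let s be the molar solubility in this solution. [Ag^+] = 2s, [SO4^2-] = 0.70 + s ≈ 0.70 (Ksp is small, so little additional dissolves).
Ksp ≈ (2s)^2 × 0.70
s = 1.8 x 10^-3 M
Check: s = 1.8 × 10^-3 ≪ 0.70, so the approximation is valid.

1.8 × 10^-3 M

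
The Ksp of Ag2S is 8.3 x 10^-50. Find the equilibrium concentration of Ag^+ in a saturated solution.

Ag2S(s) ⇌ 2 Ag^+(aq) + S^2-(aq)
Ksp = [Ag^+]^2[S^2-]
If s mol/L of Ag2S dissolves, [Ag^+] = 2s and [S^2-] = s.
Substituting: Ksp = (2s)^2s = 4s^3
Solving, s = (8.3 x 10^-50/4)^(1/3) = 2.75 × 10^-17 M
[Ag^+] = 2s = 5.5 x 10^-17 M

[Ag^+] ≈ 5.5 × 10^-17 M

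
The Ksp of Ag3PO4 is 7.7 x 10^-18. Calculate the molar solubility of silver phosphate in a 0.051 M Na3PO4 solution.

Ag3PO4(s) ⇌ 3 Ag^+(aq) + PO4^3-(aq)
Ksp = [Ag^+]^3[PO4^3-]
Let s be the molar solubility in this solution. [Ag^+] = 3s, [PO4^3-] = 0.051 + s ≈ 0.051 (Ksp is small, so little additional dissolves).
Ksp ≈ (3s)^3 × 0.051
s = 1.8 × 10^-6 M
Check: s = 1.8 × 10^-6 ≪ 0.051, so the approximation is valid.

1.8 × 10^-6 M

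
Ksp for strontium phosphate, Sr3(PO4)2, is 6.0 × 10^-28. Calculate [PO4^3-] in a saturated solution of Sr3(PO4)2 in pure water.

Sr3(PO4)2(s) <=> 3 Sr^2+(aq) + 2 PO4^3-(aq)
Ksp = [Sr^2+]^3[PO4^3-]^2
For each mole of Sr3(PO4)2 that dissolves: [Sr^2+] = 3s, [PO4^3-] = 2s.
Ksp = (3s)^3(2s)^2 = 108s^5
s = (6.0 × 10^-28 / 108)^(1/5) = 1.41 x 10^-6 M
[PO4^3-] = 2s = 2.8 × 10^-6 M

[PO4^3-] ≈ 2.8 x 10^-6 M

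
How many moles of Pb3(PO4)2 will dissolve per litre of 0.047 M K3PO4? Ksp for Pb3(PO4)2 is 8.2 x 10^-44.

s = 1.1e-14 M

Pb3(PO4)2(s) ⇌ 3 Pb^2+(aq) + 2 PO4^3-(aq)
Ksp = [Pb^2+]^3[PO4^3-]^2
Let s = moles of Pb3(PO4)2 that dissolve per litre. [Pb^2+] = 3s, [PO4^3-] = 0.047 + 2s ≈ 0.047 (since PO4^3- from K3PO4 dominates).
Ksp ≈ (3s)^3 × (0.047)^2
s = 1.1 × 10^-14 M
Check: 2s = 2.2 × 10^-14 ≪ 0.047, so the approximation is valid.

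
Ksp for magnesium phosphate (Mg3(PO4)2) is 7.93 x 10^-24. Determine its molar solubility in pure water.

Mg3(PO4)2(s) <=> 3 Mg^2+ + 2 PO4^3-
Ksp = [Mg^2+]^3[PO4^3-]^2
If s mol/L of Mg3(PO4)2 dissolves, [Mg^2+] = 3s and [PO4^3-] = 2s.
So Ksp = (3s)^3 × (2s)^2 = 108s^5
s^5 = 7.93 x 10^-24 / 108, so s = 9.40 × 10^-6 M

9.40 × 10^-6 M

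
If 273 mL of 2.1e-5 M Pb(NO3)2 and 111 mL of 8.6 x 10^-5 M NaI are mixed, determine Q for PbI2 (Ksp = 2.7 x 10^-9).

Q ≈ 9.2e-15

Total volume = 273 + 111 = 384 mL.
[Pb^2+] = 2.1 × 10^-5 × (273/384) = 1.49 × 10^-5 M
[I^-] = 8.6 × 10^-5 × (111/384) = 2.49 × 10^-5 M
PbI2(s) <=> Pb^2+ + 2 I^-, so Q = [Pb^2+][I^-]^2
Q = (1.49 × 10^-5)(2.49 × 10^-5)^2 = 9.2 × 10^-15
Q < Ksp, so no precipitate of PbI2 forms.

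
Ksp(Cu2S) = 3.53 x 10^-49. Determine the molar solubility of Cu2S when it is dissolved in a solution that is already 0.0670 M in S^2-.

Cu2S(s) ⇌ 2 Cu^+ + S^2-
Ksp = [Cu^+]^2[S^2-]
Let s be the molar solubility in this solution. [Cu^+] = 2s, [S^2-] = 0.0670 + s ≈ 0.0670 (Ksp is small, so little additional dissolves).
Ksp ≈ (2s)^2 × 0.0670
s = 1.15 × 10^-24 M
Check: s = 1.1 x 10^-24 ≪ 0.0670, so the approximation is valid.

1.15 × 10^-24 M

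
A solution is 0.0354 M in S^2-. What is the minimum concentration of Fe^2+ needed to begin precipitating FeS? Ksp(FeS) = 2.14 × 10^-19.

FeS(s) ⇌ Fe^2+(aq) + S^2-(aq)
Ksp = [Fe^2+][S^2-]
Precipitation begins when Q = Ksp. With [S^2-] = 0.0354 M:
2.14 × 10^-19 = (0.0354) × [Fe^2+]
[Fe^2+] = (2.14 × 10^-19 / 3.54 x 10^-2) = 6.05 × 10^-18 M

6.05 × 10^-18 M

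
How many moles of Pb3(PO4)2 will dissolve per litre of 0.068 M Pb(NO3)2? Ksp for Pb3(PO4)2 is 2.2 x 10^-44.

s = 4.2 × 10^-21 M

Pb3(PO4)2(s) <=> 3 Pb^2+ + 2 PO4^3-
Ksp = [Pb^2+]^3[PO4^3-]^2
Let s be the molar solubility in this solution. [Pb^2+] = 0.068 + 3s ≈ 0.068, [PO4^3-] = 2s (Ksp is small, so little additional dissolves).
Ksp ≈ (0.068)^3 × (2s)^2
s = 4.2 × 10^-21 M
Check: 3s = 1.3 × 10^-20 ≪ 0.068, so the approximation is valid.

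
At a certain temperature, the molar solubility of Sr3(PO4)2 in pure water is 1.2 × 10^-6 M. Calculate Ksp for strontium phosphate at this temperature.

Ksp = 2.7e-28

Sr3(PO4)2(s) ⇌ 3 Sr^2+(aq) + 2 PO4^3-(aq)
For each mole of Sr3(PO4)2 that dissolves: [Sr^2+] = 3s, [PO4^3-] = 2s.
Ksp = [Sr^2+]^3[PO4^3-]^2
Ksp = (3s)^3(2s)^2 = 108s^5
Ksp = 108 × (1.2 × 10^-6)^5 = 2.7 × 10^-28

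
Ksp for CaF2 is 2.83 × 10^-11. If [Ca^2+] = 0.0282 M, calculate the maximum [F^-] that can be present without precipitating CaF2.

CaF2(s) ⇌ Ca^2+(aq) + 2 F^-(aq)
Ksp = [Ca^2+][F^-]^2
Precipitation begins when Q = Ksp. With [Ca^2+] = 0.0282 M:
2.83 × 10^-11 = (0.0282) × [F^-]^2
[F^-] = (2.83 × 10^-11 / 2.82 × 10^-2)^(1/2) = 3.17 × 10^-5 M

3.17 x 10^-5 M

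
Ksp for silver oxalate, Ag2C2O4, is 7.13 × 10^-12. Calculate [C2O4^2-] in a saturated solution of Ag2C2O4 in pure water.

1.21 × 10^-4 M

Ag2C2O4(s) ⇌ 2 Ag^+(aq) + C2O4^2-(aq)
Ksp = [Ag^+]^2[C2O4^2-]
If s mol/L of Ag2C2O4 dissolves, [Ag^+] = 2s and [C2O4^2-] = s.
So Ksp = (2s)^2 × s = 4s^3
Solving, s = (7.13 × 10^-12/4)^(1/3) = 1.212 x 10^-4 M
[C2O4^2-] = s = 1.21 × 10^-4 M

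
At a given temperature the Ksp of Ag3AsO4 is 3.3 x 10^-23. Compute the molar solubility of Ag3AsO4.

Ag3AsO4(s) ⇌ 3 Ag^+(aq) + AsO4^3-(aq)
Ksp = [Ag^+]^3[AsO4^3-]
With molar solubility s: [Ag^+] = 3s, [AsO4^3-] = s.
Ksp = (3s)^3s = 27s^4
s^4 = 3.3 x 10^-23 / 27, so s = 1.1 × 10^-6 M

s ≈ 1.1 x 10^-6 M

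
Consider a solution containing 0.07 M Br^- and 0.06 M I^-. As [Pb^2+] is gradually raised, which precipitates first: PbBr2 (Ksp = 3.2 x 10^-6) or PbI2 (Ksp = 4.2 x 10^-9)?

PbI2

Precipitation of each salt starts when its ion product equals its Ksp.
For PbBr2: 3.2 x 10^-6 = (0.07)^2 × [Pb^2+]  ⇒  [Pb^2+] = 6.5 x 10^-4 M.
For PbI2: 4.2 x 10^-9 = (0.06)^2 × [Pb^2+]  ⇒  [Pb^2+] = 1.2 × 10^-6 M.
The salt with the lower threshold [Pb^2+] precipitates first: PbI2.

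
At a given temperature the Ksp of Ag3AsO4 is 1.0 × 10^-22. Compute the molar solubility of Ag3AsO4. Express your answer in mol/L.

s = 1.4 × 10^-6 M

Ag3AsO4(s) ⇌ 3 Ag^+(aq) + AsO4^3-(aq)
Ksp = [Ag^+]^3[AsO4^3-]
For each mole of Ag3AsO4 that dissolves: [Ag^+] = 3s, [AsO4^3-] = s.
So Ksp = (3s)^3 × s = 27s^4
s^4 = 1.0 × 10^-22 / 27, so s = 1.4 x 10^-6 M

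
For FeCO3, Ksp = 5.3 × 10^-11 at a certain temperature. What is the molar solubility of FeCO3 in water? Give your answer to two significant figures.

FeCO3(s) <=> Fe^2+(aq) + CO3^2-(aq)
Ksp = [Fe^2+][CO3^2-]
With molar solubility s: [Fe^2+] = s, [CO3^2-] = s.
Ksp = s × s = s^2
s = √(5.3 × 10^-11) = 7.3 × 10^-6 M

s ≈ 7.3e-6 M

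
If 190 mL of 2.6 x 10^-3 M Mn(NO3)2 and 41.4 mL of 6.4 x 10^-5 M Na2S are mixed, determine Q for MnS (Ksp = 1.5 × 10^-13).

Total volume = 190 + 41.4 = 231.4 mL.
[Mn^2+] = 2.6 × 10^-3 × (190/231.4) = 2.13 × 10^-3 M
[S^2-] = 6.4 × 10^-5 × (41.4/231.4) = 1.15 × 10^-5 M
MnS(s) ⇌ Mn^2+ + S^2-, so Q = [Mn^2+][S^2-]
Q = (2.13 × 10^-3)(1.15 x 10^-5) = 2.4 × 10^-8
Q > Ksp, so MnS will precipitate.

2.4 × 10^-8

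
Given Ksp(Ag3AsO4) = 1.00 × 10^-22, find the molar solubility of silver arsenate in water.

1.39 x 10^-6 M

Ag3AsO4(s) <=> 3 Ag^+ + AsO4^3-
Ksp = [Ag^+]^3[AsO4^3-]
With molar solubility s: [Ag^+] = 3s, [AsO4^3-] = s.
So Ksp = (3s)^3 × s = 27s^4
Solving, s = (1.00 × 10^-22/27)^(1/4) = 1.39 x 10^-6 M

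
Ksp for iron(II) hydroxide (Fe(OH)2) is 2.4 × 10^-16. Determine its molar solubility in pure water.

s = 3.9e-6 M

Fe(OH)2(s) <=> Fe^2+(aq) + 2 OH^-(aq)
Ksp = [Fe^2+][OH^-]^2
If s mol/L of Fe(OH)2 dissolves, [Fe^2+] = s and [OH^-] = 2s.
Ksp = s(2s)^2 = 4s^3
s = (2.4 × 10^-16 / 4)^(1/3) = 3.9 × 10^-6 M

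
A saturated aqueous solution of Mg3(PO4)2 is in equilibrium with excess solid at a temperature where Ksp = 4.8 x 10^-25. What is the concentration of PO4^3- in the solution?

1.1 x 10^-5 M

Mg3(PO4)2(s) <=> 3 Mg^2+(aq) + 2 PO4^3-(aq)
Ksp = [Mg^2+]^3[PO4^3-]^2
Let s = molar solubility. Then [Mg^2+] = 3s and [PO4^3-] = 2s.
Ksp = (3s)^3(2s)^2 = 108s^5
s^5 = 4.8 x 10^-25 / 108, so s = 5.36 × 10^-6 M
[PO4^3-] = 2s = 1.1 × 10^-5 M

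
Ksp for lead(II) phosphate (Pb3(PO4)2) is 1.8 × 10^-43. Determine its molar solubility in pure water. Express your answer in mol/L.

Pb3(PO4)2(s) ⇌ 3 Pb^2+ + 2 PO4^3-
Ksp = [Pb^2+]^3[PO4^3-]^2
For each mole of Pb3(PO4)2 that dissolves: [Pb^2+] = 3s, [PO4^3-] = 2s.
Substituting: Ksp = (3s)^3(2s)^2 = 108s^5
s^5 = 1.8 × 10^-43 / 108, so s = 1.1 × 10^-9 M

s ≈ 1.1 x 10^-9 M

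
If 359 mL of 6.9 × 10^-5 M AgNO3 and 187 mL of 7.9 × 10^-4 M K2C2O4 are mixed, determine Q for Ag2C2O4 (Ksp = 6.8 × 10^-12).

Total volume = 359 + 187 = 546 mL.
[Ag^+] = 6.9 × 10^-5 × (359/546) = 4.54 × 10^-5 M
[C2O4^2-] = 7.9 x 10^-4 × (187/546) = 2.71 x 10^-4 M
Ag2C2O4(s) ⇌ 2 Ag^+ + C2O4^2-, so Q = [Ag^+]^2[C2O4^2-]
Q = (4.54 x 10^-5)^2(2.71 × 10^-4) = 5.6 × 10^-13
Q < Ksp, so no precipitate of Ag2C2O4 forms.

Q ≈ 5.6 × 10^-13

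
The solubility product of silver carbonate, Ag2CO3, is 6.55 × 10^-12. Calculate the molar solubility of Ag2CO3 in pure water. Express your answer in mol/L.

s = 1.18 x 10^-4 M

Ag2CO3(s) ⇌ 2 Ag^+ + CO3^2-
Ksp = [Ag^+]^2[CO3^2-]
Let s = molar solubility. Then [Ag^+] = 2s and [CO3^2-] = s.
Ksp = (2s)^2s = 4s^3
s = (6.55 × 10^-12 / 4)^(1/3) = 1.18 × 10^-4 M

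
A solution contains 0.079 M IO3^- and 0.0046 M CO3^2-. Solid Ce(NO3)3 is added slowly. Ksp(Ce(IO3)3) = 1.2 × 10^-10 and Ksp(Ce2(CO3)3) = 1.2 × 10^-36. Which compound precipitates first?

Ce2(CO3)3

Each salt begins to precipitate when Q = Ksp, i.e. when [Ce^3+] reaches its threshold.
For Ce(IO3)3: 1.2 × 10^-10 = (0.079)^3 × [Ce^3+]  ⇒  [Ce^3+] = 2.4 x 10^-7 M.
For Ce2(CO3)3: 1.2 × 10^-36 = (0.0046)^3 × [Ce^3+]^2  ⇒  [Ce^3+] = 3.5 × 10^-15 M.
The salt with the lower threshold [Ce^3+] precipitates first: Ce2(CO3)3.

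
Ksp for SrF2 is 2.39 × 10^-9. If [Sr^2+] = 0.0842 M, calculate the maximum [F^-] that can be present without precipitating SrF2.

[F^-] = 1.68e-4 M

SrF2(s) ⇌ Sr^2+(aq) + 2 F^-(aq)
Ksp = [Sr^2+][F^-]^2
Precipitation begins when Q = Ksp. With [Sr^2+] = 0.0842 M:
2.39 × 10^-9 = (0.0842) × [F^-]^2
[F^-] = (2.39 × 10^-9 / 8.42 x 10^-2)^(1/2) = 1.68 × 10^-4 M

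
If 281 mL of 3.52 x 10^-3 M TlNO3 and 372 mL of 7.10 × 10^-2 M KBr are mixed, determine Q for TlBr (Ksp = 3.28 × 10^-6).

Total volume = 281 + 372 = 653 mL.
[Tl^+] = 3.52 × 10^-3 × (281/653) = 1.515 × 10^-3 M
[Br^-] = 7.10 x 10^-2 × (372/653) = 4.045 × 10^-2 M
TlBr(s) ⇌ Tl^+ + Br^-, so Q = [Tl^+][Br^-]
Q = (1.515 × 10^-3)(4.045 × 10^-2) = 6.13 × 10^-5
Q > Ksp, so TlBr will precipitate.

6.13 × 10^-5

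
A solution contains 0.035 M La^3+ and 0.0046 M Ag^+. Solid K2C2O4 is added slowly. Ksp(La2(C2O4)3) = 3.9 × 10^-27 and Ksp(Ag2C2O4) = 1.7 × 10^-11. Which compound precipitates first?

Each salt begins to precipitate when Q = Ksp, i.e. when [C2O4^2-] reaches its threshold.
For La2(C2O4)3: 3.9 × 10^-27 = (0.035)^2 × [C2O4^2-]^3  ⇒  [C2O4^2-] = 1.5 × 10^-8 M.
For Ag2C2O4: 1.7 × 10^-11 = (0.0046)^2 × [C2O4^2-]  ⇒  [C2O4^2-] = 8.0 × 10^-7 M.
The salt with the lower threshold [C2O4^2-] precipitates first: La2(C2O4)3.

La2(C2O4)3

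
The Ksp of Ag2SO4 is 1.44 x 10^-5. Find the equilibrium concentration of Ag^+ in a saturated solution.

Ag2SO4(s) <=> 2 Ag^+ + SO4^2-
Ksp = [Ag^+]^2[SO4^2-]
Let s = molar solubility. Then [Ag^+] = 2s and [SO4^2-] = s.
Ksp = (2s)^2s = 4s^3
Solving, s = (1.44 x 10^-5/4)^(1/3) = 1.533 x 10^-2 M
[Ag^+] = 2s = 3.07 × 10^-2 M

0.0307 M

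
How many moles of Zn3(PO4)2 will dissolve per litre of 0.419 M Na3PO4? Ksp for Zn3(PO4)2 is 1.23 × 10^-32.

Zn3(PO4)2(s) ⇌ 3 Zn^2+(aq) + 2 PO4^3-(aq)
Ksp = [Zn^2+]^3[PO4^3-]^2
If s mol/L dissolves here, [Zn^2+] = 3s, [PO4^3-] = 0.419 + 2s ≈ 0.419 (common-ion effect: PO4^3- is already 0.419 M).
Ksp ≈ (3s)^3 × (0.419)^2
s = 1.37 x 10^-11 M
Check: 2s = 2.7 x 10^-11 ≪ 0.419, so the approximation is valid.

s = 1.37e-11 M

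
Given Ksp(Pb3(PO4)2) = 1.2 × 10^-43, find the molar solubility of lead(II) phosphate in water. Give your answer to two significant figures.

Pb3(PO4)2(s) ⇌ 3 Pb^2+ + 2 PO4^3-
Ksp = [Pb^2+]^3[PO4^3-]^2
With molar solubility s: [Pb^2+] = 3s, [PO4^3-] = 2s.
So Ksp = (3s)^3 × (2s)^2 = 108s^5
s^5 = 1.2 × 10^-43 / 108, so s = 1.0 x 10^-9 M

1.0e-9 M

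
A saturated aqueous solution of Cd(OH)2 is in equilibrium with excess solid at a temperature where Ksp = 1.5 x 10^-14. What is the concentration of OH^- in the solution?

3.1e-5 M

Cd(OH)2(s) <=> Cd^2+ + 2 OH^-
Ksp = [Cd^2+][OH^-]^2
For each mole of Cd(OH)2 that dissolves: [Cd^2+] = s, [OH^-] = 2s.
Ksp = s(2s)^2 = 4s^3
s = (1.5 x 10^-14 / 4)^(1/3) = 1.55 × 10^-5 M
[OH^-] = 2s = 3.1 × 10^-5 M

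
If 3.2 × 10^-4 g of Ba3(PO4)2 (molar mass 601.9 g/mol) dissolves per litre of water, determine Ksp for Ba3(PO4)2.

Molar solubility s = (3.2 x 10^-4 g/L) / (601.9 g/mol) = 5.32 × 10^-7 M.
Ba3(PO4)2(s) ⇌ 3 Ba^2+ + 2 PO4^3-
For each mole of Ba3(PO4)2 that dissolves: [Ba^2+] = 3s, [PO4^3-] = 2s.
Ksp = [Ba^2+]^3[PO4^3-]^2
Substituting: Ksp = (3s)^3(2s)^2 = 108s^5
Ksp = 108 × (5.32 × 10^-7)^5 = 4.6 × 10^-30

Ksp ≈ 4.6 × 10^-30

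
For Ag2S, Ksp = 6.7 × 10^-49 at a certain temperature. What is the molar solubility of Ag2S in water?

s = 5.5e-17 M

Ag2S(s) ⇌ 2 Ag^+ + S^2-
Ksp = [Ag^+]^2[S^2-]
With molar solubility s: [Ag^+] = 2s, [S^2-] = s.
Ksp = (2s)^2s = 4s^3
s^3 = 6.7 × 10^-49 / 4, so s = 5.5 × 10^-17 M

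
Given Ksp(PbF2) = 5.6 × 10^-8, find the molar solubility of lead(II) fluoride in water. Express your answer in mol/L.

PbF2(s) ⇌ Pb^2+(aq) + 2 F^-(aq)
Ksp = [Pb^2+][F^-]^2
With molar solubility s: [Pb^2+] = s, [F^-] = 2s.
So Ksp = s × (2s)^2 = 4s^3
s^3 = 5.6 × 10^-8 / 4, so s = 2.4 x 10^-3 M

s ≈ 2.4 × 10^-3 M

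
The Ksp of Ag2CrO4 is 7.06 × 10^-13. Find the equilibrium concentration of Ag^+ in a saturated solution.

[Ag^+] ≈ 1.12e-4 M

Ag2CrO4(s) ⇌ 2 Ag^+ + CrO4^2-
Ksp = [Ag^+]^2[CrO4^2-]
With molar solubility s: [Ag^+] = 2s, [CrO4^2-] = s.
Substituting: Ksp = (2s)^2s = 4s^3
Solving, s = (7.06 × 10^-13/4)^(1/3) = 5.609 x 10^-5 M
[Ag^+] = 2s = 1.12 x 10^-4 M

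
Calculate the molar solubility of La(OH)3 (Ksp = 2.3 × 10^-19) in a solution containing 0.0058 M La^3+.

s = 1.1 × 10^-6 M

La(OH)3(s) ⇌ La^3+(aq) + 3 OH^-(aq)
Ksp = [La^3+][OH^-]^3
If s mol/L dissolves here, [La^3+] = 0.0058 + s ≈ 0.0058, [OH^-] = 3s (since the La^3+ already present dominates).
Ksp ≈ 0.0058 × (3s)^3
s = 1.1 x 10^-6 M
Check: s = 1.1 × 10^-6 ≪ 0.0058, so the approximation is valid.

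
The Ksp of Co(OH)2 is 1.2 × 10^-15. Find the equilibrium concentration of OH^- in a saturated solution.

[OH^-] = 1.3 × 10^-5 M

Co(OH)2(s) ⇌ Co^2+ + 2 OH^-
Ksp = [Co^2+][OH^-]^2
With molar solubility s: [Co^2+] = s, [OH^-] = 2s.
Substituting: Ksp = s(2s)^2 = 4s^3
s = (1.2 × 10^-15 / 4)^(1/3) = 6.69 × 10^-6 M
[OH^-] = 2s = 1.3 × 10^-5 M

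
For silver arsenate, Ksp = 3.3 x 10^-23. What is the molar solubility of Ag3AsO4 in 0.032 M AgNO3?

Ag3AsO4(s) <=> 3 Ag^+(aq) + AsO4^3-(aq)
Ksp = [Ag^+]^3[AsO4^3-]
If s mol/L dissolves here, [Ag^+] = 0.032 + 3s ≈ 0.032, [AsO4^3-] = s (common-ion effect: Ag^+ is already 0.032 M).
Ksp ≈ (0.032)^3 × s
s = 1.0 × 10^-18 M
Check: 3s = 3.0 × 10^-18 ≪ 0.032, so the approximation is valid.

1.0 × 10^-18 M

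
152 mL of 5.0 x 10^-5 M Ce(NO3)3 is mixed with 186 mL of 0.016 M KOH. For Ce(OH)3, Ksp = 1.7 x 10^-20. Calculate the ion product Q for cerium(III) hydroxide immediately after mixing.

Total volume = 152 + 186 = 338 mL.
[Ce^3+] = 5.0 x 10^-5 × (152/338) = 2.25 x 10^-5 M
[OH^-] = 1.6 × 10^-2 × (186/338) = 8.80 × 10^-3 M
Ce(OH)3(s) ⇌ Ce^3+ + 3 OH^-, so Q = [Ce^3+][OH^-]^3
Q = (2.25 × 10^-5)(8.80 x 10^-3)^3 = 1.5 × 10^-11
Q > Ksp, so Ce(OH)3 will precipitate.

Q ≈ 1.5 x 10^-11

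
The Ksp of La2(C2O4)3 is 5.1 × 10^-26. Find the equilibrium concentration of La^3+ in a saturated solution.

La2(C2O4)3(s) ⇌ 2 La^3+ + 3 C2O4^2-
Ksp = [La^3+]^2[C2O4^2-]^3
If s mol/L of La2(C2O4)3 dissolves, [La^3+] = 2s and [C2O4^2-] = 3s.
So Ksp = (2s)^2 × (3s)^3 = 108s^5
s = (5.1 × 10^-26 / 108)^(1/5) = 3.43 × 10^-6 M
[La^3+] = 2s = 6.9 x 10^-6 M

6.9 × 10^-6 M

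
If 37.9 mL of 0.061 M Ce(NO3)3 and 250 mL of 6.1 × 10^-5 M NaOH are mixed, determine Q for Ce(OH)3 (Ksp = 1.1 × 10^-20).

Q = 1.2 × 10^-15

Total volume = 37.9 + 250 = 287.9 mL.
[Ce^3+] = 6.1 × 10^-2 × (37.9/287.9) = 8.03 × 10^-3 M
[OH^-] = 6.1 x 10^-5 × (250/287.9) = 5.30 × 10^-5 M
Ce(OH)3(s) <=> Ce^3+(aq) + 3 OH^-(aq), so Q = [Ce^3+][OH^-]^3
Q = (8.03 x 10^-3)(5.30 × 10^-5)^3 = 1.2 × 10^-15
Q > Ksp, so Ce(OH)3 will precipitate.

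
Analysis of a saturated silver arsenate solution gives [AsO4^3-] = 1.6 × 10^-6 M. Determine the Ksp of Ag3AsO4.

Ksp = 1.8 × 10^-22

Ag3AsO4(s) ⇌ 3 Ag^+ + AsO4^3-
Stoichiometry gives [Ag^+] = (3/1)[AsO4^3-] = 4.80 x 10^-6 M.
Ksp = [Ag^+]^3[AsO4^3-]
Ksp = (4.80 × 10^-6)^3 × 1.6 × 10^-6 = 1.8 × 10^-22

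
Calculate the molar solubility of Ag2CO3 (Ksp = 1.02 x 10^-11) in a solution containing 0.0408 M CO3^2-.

s = 7.91e-6 M

Ag2CO3(s) <=> 2 Ag^+(aq) + CO3^2-(aq)
Ksp = [Ag^+]^2[CO3^2-]
If s mol/L dissolves here, [Ag^+] = 2s, [CO3^2-] = 0.0408 + s ≈ 0.0408 (since the CO3^2- already present dominates).
Ksp ≈ (2s)^2 × 0.0408
s = 7.91 × 10^-6 M
Check: s = 7.9 x 10^-6 ≪ 0.0408, so the approximation is valid.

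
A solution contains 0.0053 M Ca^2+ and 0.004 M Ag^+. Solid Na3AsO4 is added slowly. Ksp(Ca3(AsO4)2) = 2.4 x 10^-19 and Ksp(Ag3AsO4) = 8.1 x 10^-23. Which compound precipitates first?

Ag3AsO4

Precipitation of each salt starts when its ion product equals its Ksp.
For Ca3(AsO4)2: 2.4 x 10^-19 = (0.0053)^3 × [AsO4^3-]^2  ⇒  [AsO4^3-] = 1.3 × 10^-6 M.
For Ag3AsO4: 8.1 x 10^-23 = (0.004)^3 × [AsO4^3-]  ⇒  [AsO4^3-] = 1.3 × 10^-15 M.
The salt with the lower threshold [AsO4^3-] precipitates first: Ag3AsO4.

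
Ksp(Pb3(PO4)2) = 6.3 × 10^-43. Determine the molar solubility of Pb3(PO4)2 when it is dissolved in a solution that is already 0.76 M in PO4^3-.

Pb3(PO4)2(s) <=> 3 Pb^2+(aq) + 2 PO4^3-(aq)
Ksp = [Pb^2+]^3[PO4^3-]^2
If s mol/L dissolves here, [Pb^2+] = 3s, [PO4^3-] = 0.76 + 2s ≈ 0.76 (Ksp is small, so little additional dissolves).
Ksp ≈ (3s)^3 × (0.76)^2
s = 3.4 × 10^-15 M
Check: 2s = 6.9 × 10^-15 ≪ 0.76, so the approximation is valid.

s ≈ 3.4e-15 M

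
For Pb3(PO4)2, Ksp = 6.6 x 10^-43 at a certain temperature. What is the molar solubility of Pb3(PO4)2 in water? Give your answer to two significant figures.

1.4 × 10^-9 M

Pb3(PO4)2(s) <=> 3 Pb^2+ + 2 PO4^3-
Ksp = [Pb^2+]^3[PO4^3-]^2
For each mole of Pb3(PO4)2 that dissolves: [Pb^2+] = 3s, [PO4^3-] = 2s.
Ksp = (3s)^3(2s)^2 = 108s^5
s^5 = 6.6 x 10^-43 / 108, so s = 1.4 × 10^-9 M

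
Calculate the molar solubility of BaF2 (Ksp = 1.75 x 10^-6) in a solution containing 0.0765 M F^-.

BaF2(s) ⇌ Ba^2+(aq) + 2 F^-(aq)
Ksp = [Ba^2+][F^-]^2
Let s = moles of BaF2 that dissolve per litre. [Ba^2+] = s, [F^-] = 0.0765 + 2s ≈ 0.0765 (since the F^- already present dominates).
Ksp ≈ s × (0.0765)^2
s = 2.99 × 10^-4 M
Check: 2s = 6.0 × 10^-4 ≪ 0.0765, so the approximation is valid.

s = 2.99 × 10^-4 M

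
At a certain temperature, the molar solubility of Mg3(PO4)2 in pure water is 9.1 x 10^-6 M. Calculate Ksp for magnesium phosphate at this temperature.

6.7e-24

Mg3(PO4)2(s) <=> 3 Mg^2+(aq) + 2 PO4^3-(aq)
With molar solubility s: [Mg^2+] = 3s, [PO4^3-] = 2s.
Ksp = [Mg^2+]^3[PO4^3-]^2
Ksp = (3s)^3(2s)^2 = 108s^5
With s = 9.1 × 10^-6: Ksp = 6.7 × 10^-24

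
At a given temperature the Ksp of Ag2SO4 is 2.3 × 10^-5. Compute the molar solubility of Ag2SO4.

1.8 × 10^-2 M

Ag2SO4(s) ⇌ 2 Ag^+ + SO4^2-
Ksp = [Ag^+]^2[SO4^2-]
If s mol/L of Ag2SO4 dissolves, [Ag^+] = 2s and [SO4^2-] = s.
So Ksp = (2s)^2 × s = 4s^3
s = (2.3 × 10^-5 / 4)^(1/3) = 1.8 x 10^-2 M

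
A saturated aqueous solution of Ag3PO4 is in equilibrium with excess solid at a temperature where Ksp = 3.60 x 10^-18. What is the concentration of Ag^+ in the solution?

Ag3PO4(s) ⇌ 3 Ag^+(aq) + PO4^3-(aq)
Ksp = [Ag^+]^3[PO4^3-]
With molar solubility s: [Ag^+] = 3s, [PO4^3-] = s.
Substituting: Ksp = (3s)^3s = 27s^4
Solving, s = (3.60 x 10^-18/27)^(1/4) = 1.911 × 10^-5 M
[Ag^+] = 3s = 5.73 x 10^-5 M

[Ag^+] = 5.73 × 10^-5 M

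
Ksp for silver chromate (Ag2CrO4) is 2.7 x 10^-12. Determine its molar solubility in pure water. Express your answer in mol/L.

Ag2CrO4(s) ⇌ 2 Ag^+(aq) + CrO4^2-(aq)
Ksp = [Ag^+]^2[CrO4^2-]
For each mole of Ag2CrO4 that dissolves: [Ag^+] = 2s, [CrO4^2-] = s.
Ksp = (2s)^2s = 4s^3
s^3 = 2.7 x 10^-12 / 4, so s = 8.8 × 10^-5 M

s ≈ 8.8 × 10^-5 M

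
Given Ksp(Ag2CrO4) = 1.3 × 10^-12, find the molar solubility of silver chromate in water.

Ag2CrO4(s) ⇌ 2 Ag^+(aq) + CrO4^2-(aq)
Ksp = [Ag^+]^2[CrO4^2-]
If s mol/L of Ag2CrO4 dissolves, [Ag^+] = 2s and [CrO4^2-] = s.
So Ksp = (2s)^2 × s = 4s^3
s^3 = 1.3 × 10^-12 / 4, so s = 6.9 x 10^-5 M

s ≈ 6.9e-5 M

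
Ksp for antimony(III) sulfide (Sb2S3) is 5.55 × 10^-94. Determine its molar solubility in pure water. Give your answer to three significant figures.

Sb2S3(s) <=> 2 Sb^3+(aq) + 3 S^2-(aq)
Ksp = [Sb^3+]^2[S^2-]^3
Let s = molar solubility. Then [Sb^3+] = 2s and [S^2-] = 3s.
So Ksp = (2s)^2 × (3s)^3 = 108s^5
s = (5.55 × 10^-94 / 108)^(1/5) = 8.75 × 10^-20 M

s = 8.75 × 10^-20 M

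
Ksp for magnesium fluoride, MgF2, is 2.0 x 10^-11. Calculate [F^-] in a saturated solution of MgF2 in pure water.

[F^-] = 3.4e-4 M

MgF2(s) ⇌ Mg^2+(aq) + 2 F^-(aq)
Ksp = [Mg^2+][F^-]^2
Let s = molar solubility. Then [Mg^2+] = s and [F^-] = 2s.
Substituting: Ksp = s(2s)^2 = 4s^3
s = (2.0 x 10^-11 / 4)^(1/3) = 1.71 × 10^-4 M
[F^-] = 2s = 3.4 × 10^-4 M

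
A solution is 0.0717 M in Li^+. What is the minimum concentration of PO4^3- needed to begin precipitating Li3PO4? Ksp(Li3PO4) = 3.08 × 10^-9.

8.36e-6 M

Li3PO4(s) <=> 3 Li^+ + PO4^3-
Ksp = [Li^+]^3[PO4^3-]
Precipitation begins when Q = Ksp. With [Li^+] = 0.0717 M:
3.08 × 10^-9 = (0.0717)^3 × [PO4^3-]
[PO4^3-] = (3.08 × 10^-9 / 3.686 × 10^-4) = 8.36 × 10^-6 M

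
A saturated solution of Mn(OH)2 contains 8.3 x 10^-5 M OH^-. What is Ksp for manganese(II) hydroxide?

Mn(OH)2(s) ⇌ Mn^2+(aq) + 2 OH^-(aq)
Stoichiometry gives [Mn^2+] = (1/2)[OH^-] = 4.15 × 10^-5 M.
Ksp = [Mn^2+][OH^-]^2
Ksp = 4.15 x 10^-5 × (8.3 × 10^-5)^2 = 2.9 × 10^-13

2.9 x 10^-13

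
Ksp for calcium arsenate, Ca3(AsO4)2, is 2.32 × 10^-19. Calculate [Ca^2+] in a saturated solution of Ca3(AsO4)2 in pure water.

[Ca^2+] ≈ 2.21 x 10^-4 M

Ca3(AsO4)2(s) <=> 3 Ca^2+ + 2 AsO4^3-
Ksp = [Ca^2+]^3[AsO4^3-]^2
For each mole of Ca3(AsO4)2 that dissolves: [Ca^2+] = 3s, [AsO4^3-] = 2s.
Substituting: Ksp = (3s)^3(2s)^2 = 108s^5
s = (2.32 × 10^-19 / 108)^(1/5) = 7.352 × 10^-5 M
[Ca^2+] = 3s = 2.21 × 10^-4 M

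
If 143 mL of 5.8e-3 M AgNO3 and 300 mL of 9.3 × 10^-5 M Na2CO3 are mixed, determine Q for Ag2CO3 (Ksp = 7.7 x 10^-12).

Q = 2.2 x 10^-10

Total volume = 143 + 300 = 443 mL.
[Ag^+] = 5.8 × 10^-3 × (143/443) = 1.87 × 10^-3 M
[CO3^2-] = 9.3 × 10^-5 × (300/443) = 6.30 x 10^-5 M
Ag2CO3(s) ⇌ 2 Ag^+ + CO3^2-, so Q = [Ag^+]^2[CO3^2-]
Q = (1.87 × 10^-3)^2(6.30 × 10^-5) = 2.2 × 10^-10
Q > Ksp, so Ag2CO3 will precipitate.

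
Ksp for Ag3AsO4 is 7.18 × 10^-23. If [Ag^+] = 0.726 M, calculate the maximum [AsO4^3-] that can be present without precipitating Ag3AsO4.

Ag3AsO4(s) <=> 3 Ag^+ + AsO4^3-
Ksp = [Ag^+]^3[AsO4^3-]
Precipitation begins when Q = Ksp. With [Ag^+] = 0.726 M:
7.18 × 10^-23 = (0.726)^3 × [AsO4^3-]
[AsO4^3-] = (7.18 × 10^-23 / 3.827 x 10^-1) = 1.88 x 10^-22 M

1.88 × 10^-22 M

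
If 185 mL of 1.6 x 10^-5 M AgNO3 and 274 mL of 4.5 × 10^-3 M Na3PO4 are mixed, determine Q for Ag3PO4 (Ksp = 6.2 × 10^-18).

Total volume = 185 + 274 = 459 mL.
[Ag^+] = 1.6 × 10^-5 × (185/459) = 6.45 × 10^-6 M
[PO4^3-] = 4.5 x 10^-3 × (274/459) = 2.69 × 10^-3 M
Ag3PO4(s) ⇌ 3 Ag^+ + PO4^3-, so Q = [Ag^+]^3[PO4^3-]
Q = (6.45 x 10^-6)^3(2.69 x 10^-3) = 7.2 × 10^-19
Q < Ksp, so no precipitate of Ag3PO4 forms.

7.2e-19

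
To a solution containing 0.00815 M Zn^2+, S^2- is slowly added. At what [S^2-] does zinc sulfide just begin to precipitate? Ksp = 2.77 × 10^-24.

ZnS(s) ⇌ Zn^2+ + S^2-
Ksp = [Zn^2+][S^2-]
Precipitation begins when Q = Ksp. With [Zn^2+] = 0.00815 M:
2.77 × 10^-24 = (0.00815) × [S^2-]
[S^2-] = (2.77 × 10^-24 / 8.15 × 10^-3) = 3.40 x 10^-22 M

[S^2-] ≈ 3.40 × 10^-22 M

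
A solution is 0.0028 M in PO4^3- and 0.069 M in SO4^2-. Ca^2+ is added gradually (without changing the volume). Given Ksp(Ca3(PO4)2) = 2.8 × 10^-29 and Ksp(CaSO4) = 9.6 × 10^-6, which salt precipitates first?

Precipitation of each salt starts when its ion product equals its Ksp.
For Ca3(PO4)2: 2.8 × 10^-29 = (0.0028)^2 × [Ca^2+]^3  ⇒  [Ca^2+] = 1.5 x 10^-8 M.
For CaSO4: 9.6 × 10^-6 = 0.069 × [Ca^2+]  ⇒  [Ca^2+] = 1.4 × 10^-4 M.
The salt with the lower threshold [Ca^2+] precipitates first: Ca3(PO4)2.

Ca3(PO4)2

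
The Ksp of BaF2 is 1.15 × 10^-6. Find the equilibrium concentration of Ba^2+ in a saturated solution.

BaF2(s) <=> Ba^2+(aq) + 2 F^-(aq)
Ksp = [Ba^2+][F^-]^2
Let s = molar solubility. Then [Ba^2+] = s and [F^-] = 2s.
So Ksp = s × (2s)^2 = 4s^3
s^3 = 1.15 × 10^-6 / 4, so s = 6.600 × 10^-3 M
[Ba^2+] = s = 6.60 × 10^-3 M

[Ba^2+] = 6.60 × 10^-3 M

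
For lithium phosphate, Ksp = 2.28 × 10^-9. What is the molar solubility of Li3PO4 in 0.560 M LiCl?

s ≈ 1.30 × 10^-8 M

Li3PO4(s) ⇌ 3 Li^+ + PO4^3-
Ksp = [Li^+]^3[PO4^3-]
Let s = moles of Li3PO4 that dissolve per litre. [Li^+] = 0.560 + 3s ≈ 0.560, [PO4^3-] = s (since Li^+ from LiCl dominates).
Ksp ≈ (0.560)^3 × s
s = 1.30 × 10^-8 M
Check: 3s = 3.9 × 10^-8 ≪ 0.560, so the approximation is valid.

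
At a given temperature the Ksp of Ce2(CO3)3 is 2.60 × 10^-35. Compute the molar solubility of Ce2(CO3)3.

Ce2(CO3)3(s) ⇌ 2 Ce^3+ + 3 CO3^2-
Ksp = [Ce^3+]^2[CO3^2-]^3
For each mole of Ce2(CO3)3 that dissolves: [Ce^3+] = 2s, [CO3^2-] = 3s.
Ksp = (2s)^2(3s)^3 = 108s^5
s = (2.60 × 10^-35 / 108)^(1/5) = 4.75 x 10^-8 M

s ≈ 4.75 × 10^-8 M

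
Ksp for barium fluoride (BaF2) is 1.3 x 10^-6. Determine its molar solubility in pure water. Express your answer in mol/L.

s = 6.9e-3 M

BaF2(s) <=> Ba^2+ + 2 F^-
Ksp = [Ba^2+][F^-]^2
With molar solubility s: [Ba^2+] = s, [F^-] = 2s.
Substituting: Ksp = s(2s)^2 = 4s^3
s^3 = 1.3 x 10^-6 / 4, so s = 6.9 x 10^-3 M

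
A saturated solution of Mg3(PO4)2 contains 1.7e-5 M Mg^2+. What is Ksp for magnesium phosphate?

Ksp = 6.3 x 10^-25

Mg3(PO4)2(s) ⇌ 3 Mg^2+ + 2 PO4^3-
Stoichiometry gives [PO4^3-] = (2/3)[Mg^2+] = 1.13 x 10^-5 M.
Ksp = [Mg^2+]^3[PO4^3-]^2
Ksp = (1.7 × 10^-5)^3 × (1.13 × 10^-5)^2 = 6.3 × 10^-25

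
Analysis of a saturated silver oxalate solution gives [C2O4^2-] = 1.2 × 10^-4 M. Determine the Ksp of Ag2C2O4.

Ksp = 6.9e-12

Ag2C2O4(s) ⇌ 2 Ag^+ + C2O4^2-
Stoichiometry gives [Ag^+] = (2/1)[C2O4^2-] = 2.40 × 10^-4 M.
Ksp = [Ag^+]^2[C2O4^2-]
Ksp = (2.40 × 10^-4)^2 × 1.2 × 10^-4 = 6.9 × 10^-12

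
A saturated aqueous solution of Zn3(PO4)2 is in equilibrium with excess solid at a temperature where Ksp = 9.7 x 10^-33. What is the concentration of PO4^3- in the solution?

3.1e-7 M

Zn3(PO4)2(s) ⇌ 3 Zn^2+(aq) + 2 PO4^3-(aq)
Ksp = [Zn^2+]^3[PO4^3-]^2
For each mole of Zn3(PO4)2 that dissolves: [Zn^2+] = 3s, [PO4^3-] = 2s.
Ksp = (3s)^3(2s)^2 = 108s^5
s^5 = 9.7 x 10^-33 / 108, so s = 1.55 x 10^-7 M
[PO4^3-] = 2s = 3.1 x 10^-7 M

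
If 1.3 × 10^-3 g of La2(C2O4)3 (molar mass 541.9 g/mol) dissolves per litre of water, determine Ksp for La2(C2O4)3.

Ksp = 8.6e-27

Molar solubility s = (1.3 × 10^-3 g/L) / (541.9 g/mol) = 2.40 × 10^-6 M.
La2(C2O4)3(s) ⇌ 2 La^3+ + 3 C2O4^2-
Let s = molar solubility. Then [La^3+] = 2s and [C2O4^2-] = 3s.
Ksp = [La^3+]^2[C2O4^2-]^3
Ksp = (2s)^2(3s)^3 = 108s^5
Ksp = 108 × (2.40 x 10^-6)^5 = 8.6 × 10^-27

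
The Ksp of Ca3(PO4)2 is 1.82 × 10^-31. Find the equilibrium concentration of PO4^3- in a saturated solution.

Ca3(PO4)2(s) <=> 3 Ca^2+ + 2 PO4^3-
Ksp = [Ca^2+]^3[PO4^3-]^2
Let s = molar solubility. Then [Ca^2+] = 3s and [PO4^3-] = 2s.
Ksp = (3s)^3(2s)^2 = 108s^5
s^5 = 1.82 × 10^-31 / 108, so s = 2.788 × 10^-7 M
[PO4^3-] = 2s = 5.58 x 10^-7 M

[PO4^3-] = 5.58e-7 M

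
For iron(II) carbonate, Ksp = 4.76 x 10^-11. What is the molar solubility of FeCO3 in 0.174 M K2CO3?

FeCO3(s) <=> Fe^2+(aq) + CO3^2-(aq)
Ksp = [Fe^2+][CO3^2-]
Let s be the molar solubility in this solution. [Fe^2+] = s, [CO3^2-] = 0.174 + s ≈ 0.174 (Ksp is small, so little additional dissolves).
Ksp ≈ s × 0.174
s = 2.74 × 10^-10 M
Check: s = 2.7 x 10^-10 ≪ 0.174, so the approximation is valid.

s = 2.74 × 10^-10 M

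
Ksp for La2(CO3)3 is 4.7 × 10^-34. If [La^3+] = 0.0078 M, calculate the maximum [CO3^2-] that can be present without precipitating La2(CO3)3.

La2(CO3)3(s) ⇌ 2 La^3+(aq) + 3 CO3^2-(aq)
Ksp = [La^3+]^2[CO3^2-]^3
Precipitation begins when Q = Ksp. With [La^3+] = 0.0078 M:
4.7 × 10^-34 = (0.0078)^2 × [CO3^2-]^3
[CO3^2-] = (4.7 × 10^-34 / 6.08 × 10^-5)^(1/3) = 2.0 x 10^-10 M

2.0 × 10^-10 M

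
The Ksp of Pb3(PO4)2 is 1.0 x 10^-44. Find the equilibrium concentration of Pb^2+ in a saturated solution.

[Pb^2+] ≈ 1.9 × 10^-9 M

Pb3(PO4)2(s) <=> 3 Pb^2+(aq) + 2 PO4^3-(aq)
Ksp = [Pb^2+]^3[PO4^3-]^2
With molar solubility s: [Pb^2+] = 3s, [PO4^3-] = 2s.
So Ksp = (3s)^3 × (2s)^2 = 108s^5
Solving, s = (1.0 x 10^-44/108)^(1/5) = 6.21 x 10^-10 M
[Pb^2+] = 3s = 1.9 × 10^-9 M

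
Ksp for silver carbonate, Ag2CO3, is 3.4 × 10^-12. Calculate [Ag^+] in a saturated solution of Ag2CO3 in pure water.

[Ag^+] ≈ 1.9e-4 M

Ag2CO3(s) <=> 2 Ag^+ + CO3^2-
Ksp = [Ag^+]^2[CO3^2-]
For each mole of Ag2CO3 that dissolves: [Ag^+] = 2s, [CO3^2-] = s.
So Ksp = (2s)^2 × s = 4s^3
s^3 = 3.4 × 10^-12 / 4, so s = 9.47 × 10^-5 M
[Ag^+] = 2s = 1.9 x 10^-4 M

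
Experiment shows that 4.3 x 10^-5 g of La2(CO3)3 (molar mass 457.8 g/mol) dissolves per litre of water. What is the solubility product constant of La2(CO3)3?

Molar solubility s = (4.3 × 10^-5 g/L) / (457.8 g/mol) = 9.39 x 10^-8 M.
La2(CO3)3(s) ⇌ 2 La^3+ + 3 CO3^2-
With molar solubility s: [La^3+] = 2s, [CO3^2-] = 3s.
Ksp = [La^3+]^2[CO3^2-]^3
So Ksp = (2s)^2 × (3s)^3 = 108s^5
With s = 9.39 × 10^-8: Ksp = 7.9 × 10^-34

7.9e-34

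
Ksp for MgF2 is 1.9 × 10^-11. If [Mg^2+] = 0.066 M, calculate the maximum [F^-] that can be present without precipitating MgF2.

[F^-] = 1.7 × 10^-5 M

MgF2(s) <=> Mg^2+ + 2 F^-
Ksp = [Mg^2+][F^-]^2
Precipitation begins when Q = Ksp. With [Mg^2+] = 0.066 M:
1.9 × 10^-11 = (0.066) × [F^-]^2
[F^-] = (1.9 × 10^-11 / 6.6 x 10^-2)^(1/2) = 1.7 × 10^-5 M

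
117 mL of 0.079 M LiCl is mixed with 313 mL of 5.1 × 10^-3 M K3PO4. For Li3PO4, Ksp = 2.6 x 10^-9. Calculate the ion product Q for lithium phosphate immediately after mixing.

Total volume = 117 + 313 = 430 mL.
[Li^+] = 7.9 × 10^-2 × (117/430) = 2.15 × 10^-2 M
[PO4^3-] = 5.1 × 10^-3 × (313/430) = 3.71 × 10^-3 M
Li3PO4(s) ⇌ 3 Li^+(aq) + PO4^3-(aq), so Q = [Li^+]^3[PO4^3-]
Q = (2.15 × 10^-2)^3(3.71 × 10^-3) = 3.7 x 10^-8
Q > Ksp, so Li3PO4 will precipitate.

3.7e-8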